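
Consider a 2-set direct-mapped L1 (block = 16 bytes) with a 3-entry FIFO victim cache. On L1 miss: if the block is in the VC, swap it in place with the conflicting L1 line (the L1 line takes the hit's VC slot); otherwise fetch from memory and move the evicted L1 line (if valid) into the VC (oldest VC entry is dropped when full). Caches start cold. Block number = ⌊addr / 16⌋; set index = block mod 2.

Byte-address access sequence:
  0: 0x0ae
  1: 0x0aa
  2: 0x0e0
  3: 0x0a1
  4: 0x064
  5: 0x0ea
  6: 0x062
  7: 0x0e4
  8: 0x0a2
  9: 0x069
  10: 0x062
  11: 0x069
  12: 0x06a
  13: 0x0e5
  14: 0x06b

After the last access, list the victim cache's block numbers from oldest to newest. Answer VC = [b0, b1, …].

VC = [10, 14]

#0 0xae→b10/s0 MISS; vc=[]
#1 0xaa→b10/s0 L1-HIT; vc=[]
#2 0xe0→b14/s0 MISS; vc=[10]
#3 0xa1→b10/s0 VC-HIT; vc=[14]
#4 0x64→b6/s0 MISS; vc=[14,10]
#5 0xea→b14/s0 VC-HIT; vc=[6,10]
#6 0x62→b6/s0 VC-HIT; vc=[14,10]
#7 0xe4→b14/s0 VC-HIT; vc=[6,10]
#8 0xa2→b10/s0 VC-HIT; vc=[6,14]
#9 0x69→b6/s0 VC-HIT; vc=[10,14]
#10 0x62→b6/s0 L1-HIT; vc=[10,14]
#11 0x69→b6/s0 L1-HIT; vc=[10,14]
#12 0x6a→b6/s0 L1-HIT; vc=[10,14]
#13 0xe5→b14/s0 VC-HIT; vc=[10,6]
#14 0x6b→b6/s0 VC-HIT; vc=[10,14]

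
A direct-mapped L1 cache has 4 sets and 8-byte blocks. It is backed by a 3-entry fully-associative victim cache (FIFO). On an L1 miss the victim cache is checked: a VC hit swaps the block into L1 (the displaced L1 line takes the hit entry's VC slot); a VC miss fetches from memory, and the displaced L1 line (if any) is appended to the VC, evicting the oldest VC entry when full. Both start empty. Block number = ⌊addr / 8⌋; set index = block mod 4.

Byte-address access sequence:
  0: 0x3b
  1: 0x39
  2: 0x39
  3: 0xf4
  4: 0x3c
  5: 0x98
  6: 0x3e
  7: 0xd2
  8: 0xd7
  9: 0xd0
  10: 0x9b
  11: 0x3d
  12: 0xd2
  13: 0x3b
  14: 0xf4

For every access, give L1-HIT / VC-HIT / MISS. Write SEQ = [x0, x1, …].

SEQ = [MISS, L1-HIT, L1-HIT, MISS, L1-HIT, MISS, VC-HIT, MISS, L1-HIT, L1-HIT, VC-HIT, VC-HIT, L1-HIT, L1-HIT, VC-HIT]

#0 0x3b→b7/s3 MISS; vc=[]
#1 0x39→b7/s3 L1-HIT; vc=[]
#2 0x39→b7/s3 L1-HIT; vc=[]
#3 0xf4→b30/s2 MISS; vc=[]
#4 0x3c→b7/s3 L1-HIT; vc=[]
#5 0x98→b19/s3 MISS; vc=[7]
#6 0x3e→b7/s3 VC-HIT; vc=[19]
#7 0xd2→b26/s2 MISS; vc=[19,30]
#8 0xd7→b26/s2 L1-HIT; vc=[19,30]
#9 0xd0→b26/s2 L1-HIT; vc=[19,30]
#10 0x9b→b19/s3 VC-HIT; vc=[7,30]
#11 0x3d→b7/s3 VC-HIT; vc=[19,30]
#12 0xd2→b26/s2 L1-HIT; vc=[19,30]
#13 0x3b→b7/s3 L1-HIT; vc=[19,30]
#14 0xf4→b30/s2 VC-HIT; vc=[19,26]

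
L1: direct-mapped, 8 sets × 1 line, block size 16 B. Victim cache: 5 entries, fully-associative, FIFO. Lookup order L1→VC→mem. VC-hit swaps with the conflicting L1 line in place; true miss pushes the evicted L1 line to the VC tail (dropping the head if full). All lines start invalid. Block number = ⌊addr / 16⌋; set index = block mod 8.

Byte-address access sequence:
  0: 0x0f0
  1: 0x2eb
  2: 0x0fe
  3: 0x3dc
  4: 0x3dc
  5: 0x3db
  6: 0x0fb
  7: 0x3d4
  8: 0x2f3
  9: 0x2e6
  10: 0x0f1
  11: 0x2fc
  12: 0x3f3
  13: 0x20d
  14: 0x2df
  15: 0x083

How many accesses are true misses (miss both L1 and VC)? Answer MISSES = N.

MISSES = 8

0: 0xf0 (blk 15, set 7) → MISS  vc=[]
1: 0x2eb (blk 46, set 6) → MISS  vc=[]
2: 0xfe (blk 15, set 7) → L1-HIT  vc=[]
3: 0x3dc (blk 61, set 5) → MISS  vc=[]
4: 0x3dc (blk 61, set 5) → L1-HIT  vc=[]
5: 0x3db (blk 61, set 5) → L1-HIT  vc=[]
6: 0xfb (blk 15, set 7) → L1-HIT  vc=[]
7: 0x3d4 (blk 61, set 5) → L1-HIT  vc=[]
8: 0x2f3 (blk 47, set 7) → MISS  vc=[15]
9: 0x2e6 (blk 46, set 6) → L1-HIT  vc=[15]
10: 0xf1 (blk 15, set 7) → VC-HIT  vc=[47]
11: 0x2fc (blk 47, set 7) → VC-HIT  vc=[15]
12: 0x3f3 (blk 63, set 7) → MISS  vc=[15, 47]
13: 0x20d (blk 32, set 0) → MISS  vc=[15, 47]
14: 0x2df (blk 45, set 5) → MISS  vc=[15, 47, 61]
15: 0x83 (blk 8, set 0) → MISS  vc=[15, 47, 61, 32]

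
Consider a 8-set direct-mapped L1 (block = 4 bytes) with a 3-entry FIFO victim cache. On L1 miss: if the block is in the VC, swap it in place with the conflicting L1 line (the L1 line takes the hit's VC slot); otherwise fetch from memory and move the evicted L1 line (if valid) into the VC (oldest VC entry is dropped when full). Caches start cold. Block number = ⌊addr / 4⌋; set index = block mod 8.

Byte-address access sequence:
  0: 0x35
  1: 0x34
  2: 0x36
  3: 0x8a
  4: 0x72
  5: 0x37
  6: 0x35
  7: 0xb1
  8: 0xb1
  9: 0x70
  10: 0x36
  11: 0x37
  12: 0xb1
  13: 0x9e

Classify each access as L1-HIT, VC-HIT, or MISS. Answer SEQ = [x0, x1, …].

SEQ = [MISS, L1-HIT, L1-HIT, MISS, MISS, L1-HIT, L1-HIT, MISS, L1-HIT, VC-HIT, L1-HIT, L1-HIT, VC-HIT, MISS]

  [0] addr=0x35 blk=13 s=5: MISS | VC []
  [1] addr=0x34 blk=13 s=5: L1-HIT | VC []
  [2] addr=0x36 blk=13 s=5: L1-HIT | VC []
  [3] addr=0x8a blk=34 s=2: MISS | VC []
  [4] addr=0x72 blk=28 s=4: MISS | VC []
  [5] addr=0x37 blk=13 s=5: L1-HIT | VC []
  [6] addr=0x35 blk=13 s=5: L1-HIT | VC []
  [7] addr=0xb1 blk=44 s=4: MISS | VC [28]
  [8] addr=0xb1 blk=44 s=4: L1-HIT | VC [28]
  [9] addr=0x70 blk=28 s=4: VC-HIT | VC [44]
  [10] addr=0x36 blk=13 s=5: L1-HIT | VC [44]
  [11] addr=0x37 blk=13 s=5: L1-HIT | VC [44]
  [12] addr=0xb1 blk=44 s=4: VC-HIT | VC [28]
  [13] addr=0x9e blk=39 s=7: MISS | VC [28]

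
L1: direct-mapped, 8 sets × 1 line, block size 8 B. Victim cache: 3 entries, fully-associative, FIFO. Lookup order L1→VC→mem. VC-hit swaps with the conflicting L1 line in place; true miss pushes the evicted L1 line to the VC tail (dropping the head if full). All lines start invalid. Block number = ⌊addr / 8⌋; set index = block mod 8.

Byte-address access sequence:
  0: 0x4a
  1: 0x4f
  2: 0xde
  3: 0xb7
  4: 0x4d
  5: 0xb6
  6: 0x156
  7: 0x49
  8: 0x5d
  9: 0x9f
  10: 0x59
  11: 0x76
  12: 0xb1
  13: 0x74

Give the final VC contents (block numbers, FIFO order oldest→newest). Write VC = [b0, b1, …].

#0 0x4a→b9/s1 MISS; vc=[]
#1 0x4f→b9/s1 L1-HIT; vc=[]
#2 0xde→b27/s3 MISS; vc=[]
#3 0xb7→b22/s6 MISS; vc=[]
#4 0x4d→b9/s1 L1-HIT; vc=[]
#5 0xb6→b22/s6 L1-HIT; vc=[]
#6 0x156→b42/s2 MISS; vc=[]
#7 0x49→b9/s1 L1-HIT; vc=[]
#8 0x5d→b11/s3 MISS; vc=[27]
#9 0x9f→b19/s3 MISS; vc=[27,11]
#10 0x59→b11/s3 VC-HIT; vc=[27,19]
#11 0x76→b14/s6 MISS; vc=[27,19,22]
#12 0xb1→b22/s6 VC-HIT; vc=[27,19,14]
#13 0x74→b14/s6 VC-HIT; vc=[27,19,22]

VC = [27, 19, 22]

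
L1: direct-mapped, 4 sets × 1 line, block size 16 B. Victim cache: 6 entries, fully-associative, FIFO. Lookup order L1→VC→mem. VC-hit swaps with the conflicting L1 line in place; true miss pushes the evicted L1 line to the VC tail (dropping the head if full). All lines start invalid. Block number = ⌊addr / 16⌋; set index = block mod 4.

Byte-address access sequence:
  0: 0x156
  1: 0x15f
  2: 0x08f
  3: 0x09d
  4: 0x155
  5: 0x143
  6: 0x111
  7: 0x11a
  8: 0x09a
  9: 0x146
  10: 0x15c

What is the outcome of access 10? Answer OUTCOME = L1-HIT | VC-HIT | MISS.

OUTCOME = VC-HIT

0: 0x156 (blk 21, set 1) → MISS  vc=[]
1: 0x15f (blk 21, set 1) → L1-HIT  vc=[]
2: 0x8f (blk 8, set 0) → MISS  vc=[]
3: 0x9d (blk 9, set 1) → MISS  vc=[21]
4: 0x155 (blk 21, set 1) → VC-HIT  vc=[9]
5: 0x143 (blk 20, set 0) → MISS  vc=[9, 8]
6: 0x111 (blk 17, set 1) → MISS  vc=[9, 8, 21]
7: 0x11a (blk 17, set 1) → L1-HIT  vc=[9, 8, 21]
8: 0x9a (blk 9, set 1) → VC-HIT  vc=[17, 8, 21]
9: 0x146 (blk 20, set 0) → L1-HIT  vc=[17, 8, 21]
10: 0x15c (blk 21, set 1) → VC-HIT  vc=[17, 8, 9]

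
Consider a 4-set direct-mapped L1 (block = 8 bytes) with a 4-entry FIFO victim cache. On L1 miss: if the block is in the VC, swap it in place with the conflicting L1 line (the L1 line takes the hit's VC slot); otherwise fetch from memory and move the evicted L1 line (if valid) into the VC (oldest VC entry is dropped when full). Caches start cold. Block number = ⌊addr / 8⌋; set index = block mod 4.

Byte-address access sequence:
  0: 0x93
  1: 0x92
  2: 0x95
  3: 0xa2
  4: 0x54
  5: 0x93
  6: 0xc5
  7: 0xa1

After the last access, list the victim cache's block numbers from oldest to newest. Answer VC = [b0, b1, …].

VC = [10, 24]

  [0] addr=0x93 blk=18 s=2: MISS | VC []
  [1] addr=0x92 blk=18 s=2: L1-HIT | VC []
  [2] addr=0x95 blk=18 s=2: L1-HIT | VC []
  [3] addr=0xa2 blk=20 s=0: MISS | VC []
  [4] addr=0x54 blk=10 s=2: MISS | VC [18]
  [5] addr=0x93 blk=18 s=2: VC-HIT | VC [10]
  [6] addr=0xc5 blk=24 s=0: MISS | VC [10, 20]
  [7] addr=0xa1 blk=20 s=0: VC-HIT | VC [10, 24]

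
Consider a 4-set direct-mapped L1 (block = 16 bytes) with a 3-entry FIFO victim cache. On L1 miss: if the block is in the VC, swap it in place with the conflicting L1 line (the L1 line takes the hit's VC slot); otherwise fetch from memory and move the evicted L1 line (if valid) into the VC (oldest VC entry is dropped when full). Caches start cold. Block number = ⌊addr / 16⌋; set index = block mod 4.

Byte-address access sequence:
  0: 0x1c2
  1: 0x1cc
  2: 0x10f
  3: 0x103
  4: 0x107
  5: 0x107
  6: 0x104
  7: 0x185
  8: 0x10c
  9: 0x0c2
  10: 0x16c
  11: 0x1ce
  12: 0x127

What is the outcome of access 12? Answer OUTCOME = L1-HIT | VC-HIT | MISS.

  [0] addr=0x1c2 blk=28 s=0: MISS | VC []
  [1] addr=0x1cc blk=28 s=0: L1-HIT | VC []
  [2] addr=0x10f blk=16 s=0: MISS | VC [28]
  [3] addr=0x103 blk=16 s=0: L1-HIT | VC [28]
  [4] addr=0x107 blk=16 s=0: L1-HIT | VC [28]
  [5] addr=0x107 blk=16 s=0: L1-HIT | VC [28]
  [6] addr=0x104 blk=16 s=0: L1-HIT | VC [28]
  [7] addr=0x185 blk=24 s=0: MISS | VC [28, 16]
  [8] addr=0x10c blk=16 s=0: VC-HIT | VC [28, 24]
  [9] addr=0xc2 blk=12 s=0: MISS | VC [28, 24, 16]
  [10] addr=0x16c blk=22 s=2: MISS | VC [28, 24, 16]
  [11] addr=0x1ce blk=28 s=0: VC-HIT | VC [12, 24, 16]
  [12] addr=0x127 blk=18 s=2: MISS | VC [24, 16, 22]

OUTCOME = MISS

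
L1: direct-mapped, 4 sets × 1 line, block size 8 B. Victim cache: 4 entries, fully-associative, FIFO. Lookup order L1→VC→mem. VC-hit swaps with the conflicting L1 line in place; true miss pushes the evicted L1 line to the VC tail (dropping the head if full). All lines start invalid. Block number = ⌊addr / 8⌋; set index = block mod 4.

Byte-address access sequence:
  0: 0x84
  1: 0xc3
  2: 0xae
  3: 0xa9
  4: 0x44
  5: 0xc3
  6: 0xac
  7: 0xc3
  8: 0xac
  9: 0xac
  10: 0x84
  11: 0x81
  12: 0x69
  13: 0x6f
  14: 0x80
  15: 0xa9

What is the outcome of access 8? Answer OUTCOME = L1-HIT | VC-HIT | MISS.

OUTCOME = L1-HIT

#0 0x84→b16/s0 MISS; vc=[]
#1 0xc3→b24/s0 MISS; vc=[16]
#2 0xae→b21/s1 MISS; vc=[16]
#3 0xa9→b21/s1 L1-HIT; vc=[16]
#4 0x44→b8/s0 MISS; vc=[16,24]
#5 0xc3→b24/s0 VC-HIT; vc=[16,8]
#6 0xac→b21/s1 L1-HIT; vc=[16,8]
#7 0xc3→b24/s0 L1-HIT; vc=[16,8]
#8 0xac→b21/s1 L1-HIT; vc=[16,8]
#9 0xac→b21/s1 L1-HIT; vc=[16,8]
#10 0x84→b16/s0 VC-HIT; vc=[24,8]
#11 0x81→b16/s0 L1-HIT; vc=[24,8]
#12 0x69→b13/s1 MISS; vc=[24,8,21]
#13 0x6f→b13/s1 L1-HIT; vc=[24,8,21]
#14 0x80→b16/s0 L1-HIT; vc=[24,8,21]
#15 0xa9→b21/s1 VC-HIT; vc=[24,8,13]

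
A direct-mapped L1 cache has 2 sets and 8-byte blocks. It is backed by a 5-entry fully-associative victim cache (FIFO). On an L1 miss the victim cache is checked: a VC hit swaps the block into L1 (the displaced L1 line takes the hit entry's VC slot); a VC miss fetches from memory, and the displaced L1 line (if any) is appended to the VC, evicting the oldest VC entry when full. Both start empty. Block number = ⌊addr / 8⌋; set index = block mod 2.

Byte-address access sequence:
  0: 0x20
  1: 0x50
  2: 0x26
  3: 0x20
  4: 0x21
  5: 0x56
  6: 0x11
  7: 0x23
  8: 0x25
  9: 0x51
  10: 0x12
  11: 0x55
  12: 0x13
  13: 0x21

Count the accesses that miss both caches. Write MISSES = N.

0: 0x20 (blk 4, set 0) → MISS  vc=[]
1: 0x50 (blk 10, set 0) → MISS  vc=[4]
2: 0x26 (blk 4, set 0) → VC-HIT  vc=[10]
3: 0x20 (blk 4, set 0) → L1-HIT  vc=[10]
4: 0x21 (blk 4, set 0) → L1-HIT  vc=[10]
5: 0x56 (blk 10, set 0) → VC-HIT  vc=[4]
6: 0x11 (blk 2, set 0) → MISS  vc=[4, 10]
7: 0x23 (blk 4, set 0) → VC-HIT  vc=[2, 10]
8: 0x25 (blk 4, set 0) → L1-HIT  vc=[2, 10]
9: 0x51 (blk 10, set 0) → VC-HIT  vc=[2, 4]
10: 0x12 (blk 2, set 0) → VC-HIT  vc=[10, 4]
11: 0x55 (blk 10, set 0) → VC-HIT  vc=[2, 4]
12: 0x13 (blk 2, set 0) → VC-HIT  vc=[10, 4]
13: 0x21 (blk 4, set 0) → VC-HIT  vc=[10, 2]

MISSES = 3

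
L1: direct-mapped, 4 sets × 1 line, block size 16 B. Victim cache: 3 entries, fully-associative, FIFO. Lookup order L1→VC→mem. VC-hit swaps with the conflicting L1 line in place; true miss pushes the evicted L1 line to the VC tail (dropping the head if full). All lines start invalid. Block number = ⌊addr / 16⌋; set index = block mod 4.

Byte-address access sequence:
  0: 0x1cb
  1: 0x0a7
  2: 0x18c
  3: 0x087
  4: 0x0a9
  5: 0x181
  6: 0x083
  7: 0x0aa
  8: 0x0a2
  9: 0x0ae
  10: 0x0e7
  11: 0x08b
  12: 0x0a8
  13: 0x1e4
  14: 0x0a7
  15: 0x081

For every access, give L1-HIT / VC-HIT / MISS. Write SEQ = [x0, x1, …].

  [0] addr=0x1cb blk=28 s=0: MISS | VC []
  [1] addr=0xa7 blk=10 s=2: MISS | VC []
  [2] addr=0x18c blk=24 s=0: MISS | VC [28]
  [3] addr=0x87 blk=8 s=0: MISS | VC [28, 24]
  [4] addr=0xa9 blk=10 s=2: L1-HIT | VC [28, 24]
  [5] addr=0x181 blk=24 s=0: VC-HIT | VC [28, 8]
  [6] addr=0x83 blk=8 s=0: VC-HIT | VC [28, 24]
  [7] addr=0xaa blk=10 s=2: L1-HIT | VC [28, 24]
  [8] addr=0xa2 blk=10 s=2: L1-HIT | VC [28, 24]
  [9] addr=0xae blk=10 s=2: L1-HIT | VC [28, 24]
  [10] addr=0xe7 blk=14 s=2: MISS | VC [28, 24, 10]
  [11] addr=0x8b blk=8 s=0: L1-HIT | VC [28, 24, 10]
  [12] addr=0xa8 blk=10 s=2: VC-HIT | VC [28, 24, 14]
  [13] addr=0x1e4 blk=30 s=2: MISS | VC [24, 14, 10]
  [14] addr=0xa7 blk=10 s=2: VC-HIT | VC [24, 14, 30]
  [15] addr=0x81 blk=8 s=0: L1-HIT | VC [24, 14, 30]

SEQ = [MISS, MISS, MISS, MISS, L1-HIT, VC-HIT, VC-HIT, L1-HIT, L1-HIT, L1-HIT, MISS, L1-HIT, VC-HIT, MISS, VC-HIT, L1-HIT]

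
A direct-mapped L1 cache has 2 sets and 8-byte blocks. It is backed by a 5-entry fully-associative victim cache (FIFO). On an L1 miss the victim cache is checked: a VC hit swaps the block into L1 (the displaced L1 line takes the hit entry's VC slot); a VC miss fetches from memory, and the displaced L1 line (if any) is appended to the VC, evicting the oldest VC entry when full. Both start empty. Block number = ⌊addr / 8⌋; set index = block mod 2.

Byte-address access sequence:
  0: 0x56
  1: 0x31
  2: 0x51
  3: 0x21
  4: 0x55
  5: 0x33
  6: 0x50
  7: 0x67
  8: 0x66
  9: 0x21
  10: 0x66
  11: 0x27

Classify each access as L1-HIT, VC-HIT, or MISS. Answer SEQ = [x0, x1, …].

  [0] addr=0x56 blk=10 s=0: MISS | VC []
  [1] addr=0x31 blk=6 s=0: MISS | VC [10]
  [2] addr=0x51 blk=10 s=0: VC-HIT | VC [6]
  [3] addr=0x21 blk=4 s=0: MISS | VC [6, 10]
  [4] addr=0x55 blk=10 s=0: VC-HIT | VC [6, 4]
  [5] addr=0x33 blk=6 s=0: VC-HIT | VC [10, 4]
  [6] addr=0x50 blk=10 s=0: VC-HIT | VC [6, 4]
  [7] addr=0x67 blk=12 s=0: MISS | VC [6, 4, 10]
  [8] addr=0x66 blk=12 s=0: L1-HIT | VC [6, 4, 10]
  [9] addr=0x21 blk=4 s=0: VC-HIT | VC [6, 12, 10]
  [10] addr=0x66 blk=12 s=0: VC-HIT | VC [6, 4, 10]
  [11] addr=0x27 blk=4 s=0: VC-HIT | VC [6, 12, 10]

SEQ = [MISS, MISS, VC-HIT, MISS, VC-HIT, VC-HIT, VC-HIT, MISS, L1-HIT, VC-HIT, VC-HIT, VC-HIT]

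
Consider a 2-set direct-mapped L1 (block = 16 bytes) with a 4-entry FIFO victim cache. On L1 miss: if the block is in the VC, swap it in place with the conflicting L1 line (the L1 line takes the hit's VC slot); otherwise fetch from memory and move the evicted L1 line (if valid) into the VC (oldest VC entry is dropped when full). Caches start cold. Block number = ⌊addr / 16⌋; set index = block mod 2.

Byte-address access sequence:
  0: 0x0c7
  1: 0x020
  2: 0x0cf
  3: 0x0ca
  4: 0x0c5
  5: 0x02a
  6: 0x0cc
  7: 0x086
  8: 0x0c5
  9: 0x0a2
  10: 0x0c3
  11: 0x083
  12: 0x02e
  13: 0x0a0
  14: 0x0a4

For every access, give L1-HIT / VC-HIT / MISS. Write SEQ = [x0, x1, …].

SEQ = [MISS, MISS, VC-HIT, L1-HIT, L1-HIT, VC-HIT, VC-HIT, MISS, VC-HIT, MISS, VC-HIT, VC-HIT, VC-HIT, VC-HIT, L1-HIT]

#0 0xc7→b12/s0 MISS; vc=[]
#1 0x20→b2/s0 MISS; vc=[12]
#2 0xcf→b12/s0 VC-HIT; vc=[2]
#3 0xca→b12/s0 L1-HIT; vc=[2]
#4 0xc5→b12/s0 L1-HIT; vc=[2]
#5 0x2a→b2/s0 VC-HIT; vc=[12]
#6 0xcc→b12/s0 VC-HIT; vc=[2]
#7 0x86→b8/s0 MISS; vc=[2,12]
#8 0xc5→b12/s0 VC-HIT; vc=[2,8]
#9 0xa2→b10/s0 MISS; vc=[2,8,12]
#10 0xc3→b12/s0 VC-HIT; vc=[2,8,10]
#11 0x83→b8/s0 VC-HIT; vc=[2,12,10]
#12 0x2e→b2/s0 VC-HIT; vc=[8,12,10]
#13 0xa0→b10/s0 VC-HIT; vc=[8,12,2]
#14 0xa4→b10/s0 L1-HIT; vc=[8,12,2]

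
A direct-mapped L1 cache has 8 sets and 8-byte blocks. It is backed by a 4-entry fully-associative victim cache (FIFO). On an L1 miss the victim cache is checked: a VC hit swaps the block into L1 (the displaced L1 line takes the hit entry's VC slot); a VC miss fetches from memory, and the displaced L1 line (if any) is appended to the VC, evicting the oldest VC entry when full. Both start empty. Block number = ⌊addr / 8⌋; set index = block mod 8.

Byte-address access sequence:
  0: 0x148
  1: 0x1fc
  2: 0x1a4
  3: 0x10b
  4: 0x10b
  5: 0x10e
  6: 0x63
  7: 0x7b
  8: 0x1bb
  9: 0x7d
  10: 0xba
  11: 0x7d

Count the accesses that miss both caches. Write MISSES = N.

MISSES = 8

0: 0x148 (blk 41, set 1) → MISS  vc=[]
1: 0x1fc (blk 63, set 7) → MISS  vc=[]
2: 0x1a4 (blk 52, set 4) → MISS  vc=[]
3: 0x10b (blk 33, set 1) → MISS  vc=[41]
4: 0x10b (blk 33, set 1) → L1-HIT  vc=[41]
5: 0x10e (blk 33, set 1) → L1-HIT  vc=[41]
6: 0x63 (blk 12, set 4) → MISS  vc=[41, 52]
7: 0x7b (blk 15, set 7) → MISS  vc=[41, 52, 63]
8: 0x1bb (blk 55, set 7) → MISS  vc=[41, 52, 63, 15]
9: 0x7d (blk 15, set 7) → VC-HIT  vc=[41, 52, 63, 55]
10: 0xba (blk 23, set 7) → MISS  vc=[52, 63, 55, 15]
11: 0x7d (blk 15, set 7) → VC-HIT  vc=[52, 63, 55, 23]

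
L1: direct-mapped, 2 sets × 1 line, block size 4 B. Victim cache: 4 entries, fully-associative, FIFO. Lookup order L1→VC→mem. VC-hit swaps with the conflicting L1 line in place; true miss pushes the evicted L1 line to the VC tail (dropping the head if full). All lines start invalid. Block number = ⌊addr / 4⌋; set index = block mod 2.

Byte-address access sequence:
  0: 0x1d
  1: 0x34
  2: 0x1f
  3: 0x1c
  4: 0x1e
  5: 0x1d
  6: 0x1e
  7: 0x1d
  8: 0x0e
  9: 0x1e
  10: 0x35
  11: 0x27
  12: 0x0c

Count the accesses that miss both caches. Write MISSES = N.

#0 0x1d→b7/s1 MISS; vc=[]
#1 0x34→b13/s1 MISS; vc=[7]
#2 0x1f→b7/s1 VC-HIT; vc=[13]
#3 0x1c→b7/s1 L1-HIT; vc=[13]
#4 0x1e→b7/s1 L1-HIT; vc=[13]
#5 0x1d→b7/s1 L1-HIT; vc=[13]
#6 0x1e→b7/s1 L1-HIT; vc=[13]
#7 0x1d→b7/s1 L1-HIT; vc=[13]
#8 0xe→b3/s1 MISS; vc=[13,7]
#9 0x1e→b7/s1 VC-HIT; vc=[13,3]
#10 0x35→b13/s1 VC-HIT; vc=[7,3]
#11 0x27→b9/s1 MISS; vc=[7,3,13]
#12 0xc→b3/s1 VC-HIT; vc=[7,9,13]

MISSES = 4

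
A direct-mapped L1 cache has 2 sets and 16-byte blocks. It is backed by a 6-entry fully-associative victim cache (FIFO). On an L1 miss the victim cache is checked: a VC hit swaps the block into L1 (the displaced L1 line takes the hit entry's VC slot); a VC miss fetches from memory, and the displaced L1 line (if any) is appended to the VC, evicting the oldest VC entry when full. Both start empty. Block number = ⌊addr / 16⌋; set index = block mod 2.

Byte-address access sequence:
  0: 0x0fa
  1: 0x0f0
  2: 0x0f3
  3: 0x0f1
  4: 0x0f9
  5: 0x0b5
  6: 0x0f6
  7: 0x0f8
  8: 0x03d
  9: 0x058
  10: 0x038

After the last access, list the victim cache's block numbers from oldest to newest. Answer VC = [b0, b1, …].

#0 0xfa→b15/s1 MISS; vc=[]
#1 0xf0→b15/s1 L1-HIT; vc=[]
#2 0xf3→b15/s1 L1-HIT; vc=[]
#3 0xf1→b15/s1 L1-HIT; vc=[]
#4 0xf9→b15/s1 L1-HIT; vc=[]
#5 0xb5→b11/s1 MISS; vc=[15]
#6 0xf6→b15/s1 VC-HIT; vc=[11]
#7 0xf8→b15/s1 L1-HIT; vc=[11]
#8 0x3d→b3/s1 MISS; vc=[11,15]
#9 0x58→b5/s1 MISS; vc=[11,15,3]
#10 0x38→b3/s1 VC-HIT; vc=[11,15,5]

VC = [11, 15, 5]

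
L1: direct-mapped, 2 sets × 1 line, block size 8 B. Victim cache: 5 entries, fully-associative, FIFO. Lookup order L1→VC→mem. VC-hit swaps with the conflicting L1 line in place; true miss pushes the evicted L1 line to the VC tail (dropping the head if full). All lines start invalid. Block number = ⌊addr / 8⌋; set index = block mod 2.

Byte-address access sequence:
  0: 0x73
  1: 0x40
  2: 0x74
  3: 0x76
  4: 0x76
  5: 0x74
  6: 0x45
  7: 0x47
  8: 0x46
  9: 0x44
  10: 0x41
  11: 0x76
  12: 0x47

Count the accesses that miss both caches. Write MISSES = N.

#0 0x73→b14/s0 MISS; vc=[]
#1 0x40→b8/s0 MISS; vc=[14]
#2 0x74→b14/s0 VC-HIT; vc=[8]
#3 0x76→b14/s0 L1-HIT; vc=[8]
#4 0x76→b14/s0 L1-HIT; vc=[8]
#5 0x74→b14/s0 L1-HIT; vc=[8]
#6 0x45→b8/s0 VC-HIT; vc=[14]
#7 0x47→b8/s0 L1-HIT; vc=[14]
#8 0x46→b8/s0 L1-HIT; vc=[14]
#9 0x44→b8/s0 L1-HIT; vc=[14]
#10 0x41→b8/s0 L1-HIT; vc=[14]
#11 0x76→b14/s0 VC-HIT; vc=[8]
#12 0x47→b8/s0 VC-HIT; vc=[14]

MISSES = 2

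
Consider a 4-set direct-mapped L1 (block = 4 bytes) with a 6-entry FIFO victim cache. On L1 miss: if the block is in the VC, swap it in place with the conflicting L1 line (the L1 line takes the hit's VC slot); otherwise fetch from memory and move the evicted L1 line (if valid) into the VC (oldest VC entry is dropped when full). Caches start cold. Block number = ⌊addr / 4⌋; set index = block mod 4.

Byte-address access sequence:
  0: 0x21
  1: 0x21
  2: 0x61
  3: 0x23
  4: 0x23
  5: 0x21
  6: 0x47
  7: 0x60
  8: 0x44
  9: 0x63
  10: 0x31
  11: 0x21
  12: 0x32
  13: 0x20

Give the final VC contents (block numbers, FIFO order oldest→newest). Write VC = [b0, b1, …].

#0 0x21→b8/s0 MISS; vc=[]
#1 0x21→b8/s0 L1-HIT; vc=[]
#2 0x61→b24/s0 MISS; vc=[8]
#3 0x23→b8/s0 VC-HIT; vc=[24]
#4 0x23→b8/s0 L1-HIT; vc=[24]
#5 0x21→b8/s0 L1-HIT; vc=[24]
#6 0x47→b17/s1 MISS; vc=[24]
#7 0x60→b24/s0 VC-HIT; vc=[8]
#8 0x44→b17/s1 L1-HIT; vc=[8]
#9 0x63→b24/s0 L1-HIT; vc=[8]
#10 0x31→b12/s0 MISS; vc=[8,24]
#11 0x21→b8/s0 VC-HIT; vc=[12,24]
#12 0x32→b12/s0 VC-HIT; vc=[8,24]
#13 0x20→b8/s0 VC-HIT; vc=[12,24]

VC = [12, 24]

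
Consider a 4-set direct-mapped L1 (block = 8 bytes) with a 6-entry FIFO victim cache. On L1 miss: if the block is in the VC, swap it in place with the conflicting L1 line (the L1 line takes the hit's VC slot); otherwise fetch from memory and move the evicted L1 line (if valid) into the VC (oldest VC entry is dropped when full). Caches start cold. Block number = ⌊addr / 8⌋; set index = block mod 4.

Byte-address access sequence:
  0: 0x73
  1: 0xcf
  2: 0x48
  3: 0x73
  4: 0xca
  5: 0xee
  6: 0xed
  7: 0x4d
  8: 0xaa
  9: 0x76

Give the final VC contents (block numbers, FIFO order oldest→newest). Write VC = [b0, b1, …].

#0 0x73→b14/s2 MISS; vc=[]
#1 0xcf→b25/s1 MISS; vc=[]
#2 0x48→b9/s1 MISS; vc=[25]
#3 0x73→b14/s2 L1-HIT; vc=[25]
#4 0xca→b25/s1 VC-HIT; vc=[9]
#5 0xee→b29/s1 MISS; vc=[9,25]
#6 0xed→b29/s1 L1-HIT; vc=[9,25]
#7 0x4d→b9/s1 VC-HIT; vc=[29,25]
#8 0xaa→b21/s1 MISS; vc=[29,25,9]
#9 0x76→b14/s2 L1-HIT; vc=[29,25,9]

VC = [29, 25, 9]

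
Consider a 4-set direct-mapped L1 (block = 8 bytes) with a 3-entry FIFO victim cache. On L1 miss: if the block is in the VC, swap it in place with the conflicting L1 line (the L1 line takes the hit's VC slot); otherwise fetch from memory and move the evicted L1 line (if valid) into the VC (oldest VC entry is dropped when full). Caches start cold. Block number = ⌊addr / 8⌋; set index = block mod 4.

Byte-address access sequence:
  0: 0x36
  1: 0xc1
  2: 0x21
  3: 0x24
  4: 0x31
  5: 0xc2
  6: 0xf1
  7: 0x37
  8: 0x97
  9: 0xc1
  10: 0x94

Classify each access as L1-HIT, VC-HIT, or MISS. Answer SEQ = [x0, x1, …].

#0 0x36→b6/s2 MISS; vc=[]
#1 0xc1→b24/s0 MISS; vc=[]
#2 0x21→b4/s0 MISS; vc=[24]
#3 0x24→b4/s0 L1-HIT; vc=[24]
#4 0x31→b6/s2 L1-HIT; vc=[24]
#5 0xc2→b24/s0 VC-HIT; vc=[4]
#6 0xf1→b30/s2 MISS; vc=[4,6]
#7 0x37→b6/s2 VC-HIT; vc=[4,30]
#8 0x97→b18/s2 MISS; vc=[4,30,6]
#9 0xc1→b24/s0 L1-HIT; vc=[4,30,6]
#10 0x94→b18/s2 L1-HIT; vc=[4,30,6]

SEQ = [MISS, MISS, MISS, L1-HIT, L1-HIT, VC-HIT, MISS, VC-HIT, MISS, L1-HIT, L1-HIT]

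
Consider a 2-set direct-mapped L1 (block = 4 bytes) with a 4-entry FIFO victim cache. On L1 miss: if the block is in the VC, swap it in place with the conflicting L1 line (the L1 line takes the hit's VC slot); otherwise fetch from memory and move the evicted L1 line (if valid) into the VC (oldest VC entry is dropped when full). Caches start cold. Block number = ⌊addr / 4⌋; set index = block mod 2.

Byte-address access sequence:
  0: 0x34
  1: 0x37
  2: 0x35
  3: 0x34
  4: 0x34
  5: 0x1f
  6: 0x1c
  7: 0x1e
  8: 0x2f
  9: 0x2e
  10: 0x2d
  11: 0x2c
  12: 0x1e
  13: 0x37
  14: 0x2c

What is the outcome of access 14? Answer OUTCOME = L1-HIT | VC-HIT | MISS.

#0 0x34→b13/s1 MISS; vc=[]
#1 0x37→b13/s1 L1-HIT; vc=[]
#2 0x35→b13/s1 L1-HIT; vc=[]
#3 0x34→b13/s1 L1-HIT; vc=[]
#4 0x34→b13/s1 L1-HIT; vc=[]
#5 0x1f→b7/s1 MISS; vc=[13]
#6 0x1c→b7/s1 L1-HIT; vc=[13]
#7 0x1e→b7/s1 L1-HIT; vc=[13]
#8 0x2f→b11/s1 MISS; vc=[13,7]
#9 0x2e→b11/s1 L1-HIT; vc=[13,7]
#10 0x2d→b11/s1 L1-HIT; vc=[13,7]
#11 0x2c→b11/s1 L1-HIT; vc=[13,7]
#12 0x1e→b7/s1 VC-HIT; vc=[13,11]
#13 0x37→b13/s1 VC-HIT; vc=[7,11]
#14 0x2c→b11/s1 VC-HIT; vc=[7,13]

OUTCOME = VC-HIT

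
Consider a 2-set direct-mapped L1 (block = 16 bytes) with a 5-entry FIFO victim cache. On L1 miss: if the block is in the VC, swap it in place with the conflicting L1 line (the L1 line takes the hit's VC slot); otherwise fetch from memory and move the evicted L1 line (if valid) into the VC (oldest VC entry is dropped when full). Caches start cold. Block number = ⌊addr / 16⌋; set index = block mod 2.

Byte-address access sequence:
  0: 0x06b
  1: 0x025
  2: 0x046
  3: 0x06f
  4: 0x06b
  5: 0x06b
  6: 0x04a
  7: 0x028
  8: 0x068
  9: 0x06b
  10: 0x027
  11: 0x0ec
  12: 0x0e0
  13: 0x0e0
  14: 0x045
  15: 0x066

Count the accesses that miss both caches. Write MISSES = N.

MISSES = 4

#0 0x6b→b6/s0 MISS; vc=[]
#1 0x25→b2/s0 MISS; vc=[6]
#2 0x46→b4/s0 MISS; vc=[6,2]
#3 0x6f→b6/s0 VC-HIT; vc=[4,2]
#4 0x6b→b6/s0 L1-HIT; vc=[4,2]
#5 0x6b→b6/s0 L1-HIT; vc=[4,2]
#6 0x4a→b4/s0 VC-HIT; vc=[6,2]
#7 0x28→b2/s0 VC-HIT; vc=[6,4]
#8 0x68→b6/s0 VC-HIT; vc=[2,4]
#9 0x6b→b6/s0 L1-HIT; vc=[2,4]
#10 0x27→b2/s0 VC-HIT; vc=[6,4]
#11 0xec→b14/s0 MISS; vc=[6,4,2]
#12 0xe0→b14/s0 L1-HIT; vc=[6,4,2]
#13 0xe0→b14/s0 L1-HIT; vc=[6,4,2]
#14 0x45→b4/s0 VC-HIT; vc=[6,14,2]
#15 0x66→b6/s0 VC-HIT; vc=[4,14,2]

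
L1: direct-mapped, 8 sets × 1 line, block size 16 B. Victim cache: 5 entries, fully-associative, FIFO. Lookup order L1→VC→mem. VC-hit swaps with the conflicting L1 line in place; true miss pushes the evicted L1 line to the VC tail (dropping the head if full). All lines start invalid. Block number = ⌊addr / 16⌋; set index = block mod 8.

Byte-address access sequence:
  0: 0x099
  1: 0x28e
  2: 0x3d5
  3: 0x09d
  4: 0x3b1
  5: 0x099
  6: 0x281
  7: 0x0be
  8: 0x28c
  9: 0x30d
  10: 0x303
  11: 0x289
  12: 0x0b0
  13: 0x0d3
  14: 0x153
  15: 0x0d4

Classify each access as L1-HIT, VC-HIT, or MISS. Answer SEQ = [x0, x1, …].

SEQ = [MISS, MISS, MISS, L1-HIT, MISS, L1-HIT, L1-HIT, MISS, L1-HIT, MISS, L1-HIT, VC-HIT, L1-HIT, MISS, MISS, VC-HIT]

#0 0x99→b9/s1 MISS; vc=[]
#1 0x28e→b40/s0 MISS; vc=[]
#2 0x3d5→b61/s5 MISS; vc=[]
#3 0x9d→b9/s1 L1-HIT; vc=[]
#4 0x3b1→b59/s3 MISS; vc=[]
#5 0x99→b9/s1 L1-HIT; vc=[]
#6 0x281→b40/s0 L1-HIT; vc=[]
#7 0xbe→b11/s3 MISS; vc=[59]
#8 0x28c→b40/s0 L1-HIT; vc=[59]
#9 0x30d→b48/s0 MISS; vc=[59,40]
#10 0x303→b48/s0 L1-HIT; vc=[59,40]
#11 0x289→b40/s0 VC-HIT; vc=[59,48]
#12 0xb0→b11/s3 L1-HIT; vc=[59,48]
#13 0xd3→b13/s5 MISS; vc=[59,48,61]
#14 0x153→b21/s5 MISS; vc=[59,48,61,13]
#15 0xd4→b13/s5 VC-HIT; vc=[59,48,61,21]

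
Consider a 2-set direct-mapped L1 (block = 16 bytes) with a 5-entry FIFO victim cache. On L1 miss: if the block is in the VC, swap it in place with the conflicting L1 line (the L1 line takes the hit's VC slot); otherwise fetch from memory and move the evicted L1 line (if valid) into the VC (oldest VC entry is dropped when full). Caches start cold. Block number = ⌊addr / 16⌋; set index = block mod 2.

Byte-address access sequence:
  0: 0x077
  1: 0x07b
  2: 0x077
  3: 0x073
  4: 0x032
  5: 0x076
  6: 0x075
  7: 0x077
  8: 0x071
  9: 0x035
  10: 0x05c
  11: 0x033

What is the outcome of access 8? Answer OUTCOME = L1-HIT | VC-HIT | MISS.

  [0] addr=0x77 blk=7 s=1: MISS | VC []
  [1] addr=0x7b blk=7 s=1: L1-HIT | VC []
  [2] addr=0x77 blk=7 s=1: L1-HIT | VC []
  [3] addr=0x73 blk=7 s=1: L1-HIT | VC []
  [4] addr=0x32 blk=3 s=1: MISS | VC [7]
  [5] addr=0x76 blk=7 s=1: VC-HIT | VC [3]
  [6] addr=0x75 blk=7 s=1: L1-HIT | VC [3]
  [7] addr=0x77 blk=7 s=1: L1-HIT | VC [3]
  [8] addr=0x71 blk=7 s=1: L1-HIT | VC [3]
  [9] addr=0x35 blk=3 s=1: VC-HIT | VC [7]
  [10] addr=0x5c blk=5 s=1: MISS | VC [7, 3]
  [11] addr=0x33 blk=3 s=1: VC-HIT | VC [7, 5]

OUTCOME = L1-HIT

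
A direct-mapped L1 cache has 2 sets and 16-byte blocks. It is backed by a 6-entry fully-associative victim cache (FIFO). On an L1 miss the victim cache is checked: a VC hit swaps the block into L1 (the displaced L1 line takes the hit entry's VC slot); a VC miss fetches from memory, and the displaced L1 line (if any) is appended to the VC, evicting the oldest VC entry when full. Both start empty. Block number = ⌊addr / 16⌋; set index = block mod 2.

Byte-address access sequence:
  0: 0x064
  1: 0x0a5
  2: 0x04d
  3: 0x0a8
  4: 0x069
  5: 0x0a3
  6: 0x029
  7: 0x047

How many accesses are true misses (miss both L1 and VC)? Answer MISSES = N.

MISSES = 4

  [0] addr=0x64 blk=6 s=0: MISS | VC []
  [1] addr=0xa5 blk=10 s=0: MISS | VC [6]
  [2] addr=0x4d blk=4 s=0: MISS | VC [6, 10]
  [3] addr=0xa8 blk=10 s=0: VC-HIT | VC [6, 4]
  [4] addr=0x69 blk=6 s=0: VC-HIT | VC [10, 4]
  [5] addr=0xa3 blk=10 s=0: VC-HIT | VC [6, 4]
  [6] addr=0x29 blk=2 s=0: MISS | VC [6, 4, 10]
  [7] addr=0x47 blk=4 s=0: VC-HIT | VC [6, 2, 10]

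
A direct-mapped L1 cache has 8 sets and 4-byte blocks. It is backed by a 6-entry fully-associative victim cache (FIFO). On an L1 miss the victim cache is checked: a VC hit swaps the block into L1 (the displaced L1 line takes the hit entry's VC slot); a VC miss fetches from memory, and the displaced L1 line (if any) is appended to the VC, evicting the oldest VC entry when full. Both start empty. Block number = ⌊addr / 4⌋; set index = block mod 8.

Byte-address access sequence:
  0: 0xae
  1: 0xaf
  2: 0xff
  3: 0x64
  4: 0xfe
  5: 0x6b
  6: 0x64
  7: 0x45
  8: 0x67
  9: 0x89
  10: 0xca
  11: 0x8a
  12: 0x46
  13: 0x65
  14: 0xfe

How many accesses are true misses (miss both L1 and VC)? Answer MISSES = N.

0: 0xae (blk 43, set 3) → MISS  vc=[]
1: 0xaf (blk 43, set 3) → L1-HIT  vc=[]
2: 0xff (blk 63, set 7) → MISS  vc=[]
3: 0x64 (blk 25, set 1) → MISS  vc=[]
4: 0xfe (blk 63, set 7) → L1-HIT  vc=[]
5: 0x6b (blk 26, set 2) → MISS  vc=[]
6: 0x64 (blk 25, set 1) → L1-HIT  vc=[]
7: 0x45 (blk 17, set 1) → MISS  vc=[25]
8: 0x67 (blk 25, set 1) → VC-HIT  vc=[17]
9: 0x89 (blk 34, set 2) → MISS  vc=[17, 26]
10: 0xca (blk 50, set 2) → MISS  vc=[17, 26, 34]
11: 0x8a (blk 34, set 2) → VC-HIT  vc=[17, 26, 50]
12: 0x46 (blk 17, set 1) → VC-HIT  vc=[25, 26, 50]
13: 0x65 (blk 25, set 1) → VC-HIT  vc=[17, 26, 50]
14: 0xfe (blk 63, set 7) → L1-HIT  vc=[17, 26, 50]

MISSES = 7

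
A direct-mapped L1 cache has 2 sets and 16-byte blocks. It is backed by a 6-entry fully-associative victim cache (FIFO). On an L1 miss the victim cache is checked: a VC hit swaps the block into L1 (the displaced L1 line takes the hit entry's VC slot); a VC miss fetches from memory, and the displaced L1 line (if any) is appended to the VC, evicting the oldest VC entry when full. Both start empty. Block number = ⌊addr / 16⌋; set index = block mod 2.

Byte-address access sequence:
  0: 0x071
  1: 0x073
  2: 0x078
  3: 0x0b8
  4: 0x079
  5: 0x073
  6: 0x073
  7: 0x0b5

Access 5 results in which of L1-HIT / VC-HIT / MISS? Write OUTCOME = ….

0: 0x71 (blk 7, set 1) → MISS  vc=[]
1: 0x73 (blk 7, set 1) → L1-HIT  vc=[]
2: 0x78 (blk 7, set 1) → L1-HIT  vc=[]
3: 0xb8 (blk 11, set 1) → MISS  vc=[7]
4: 0x79 (blk 7, set 1) → VC-HIT  vc=[11]
5: 0x73 (blk 7, set 1) → L1-HIT  vc=[11]
6: 0x73 (blk 7, set 1) → L1-HIT  vc=[11]
7: 0xb5 (blk 11, set 1) → VC-HIT  vc=[7]

OUTCOME = L1-HIT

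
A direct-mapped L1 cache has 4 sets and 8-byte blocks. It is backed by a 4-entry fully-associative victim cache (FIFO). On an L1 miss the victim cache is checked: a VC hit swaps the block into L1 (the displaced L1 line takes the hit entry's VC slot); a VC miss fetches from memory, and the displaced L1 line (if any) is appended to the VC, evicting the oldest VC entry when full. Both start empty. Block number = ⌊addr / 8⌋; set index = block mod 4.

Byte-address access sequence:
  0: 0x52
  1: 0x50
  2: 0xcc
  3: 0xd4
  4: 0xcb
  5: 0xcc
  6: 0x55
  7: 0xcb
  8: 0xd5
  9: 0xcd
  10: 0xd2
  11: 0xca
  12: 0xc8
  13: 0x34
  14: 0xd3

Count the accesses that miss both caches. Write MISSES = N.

#0 0x52→b10/s2 MISS; vc=[]
#1 0x50→b10/s2 L1-HIT; vc=[]
#2 0xcc→b25/s1 MISS; vc=[]
#3 0xd4→b26/s2 MISS; vc=[10]
#4 0xcb→b25/s1 L1-HIT; vc=[10]
#5 0xcc→b25/s1 L1-HIT; vc=[10]
#6 0x55→b10/s2 VC-HIT; vc=[26]
#7 0xcb→b25/s1 L1-HIT; vc=[26]
#8 0xd5→b26/s2 VC-HIT; vc=[10]
#9 0xcd→b25/s1 L1-HIT; vc=[10]
#10 0xd2→b26/s2 L1-HIT; vc=[10]
#11 0xca→b25/s1 L1-HIT; vc=[10]
#12 0xc8→b25/s1 L1-HIT; vc=[10]
#13 0x34→b6/s2 MISS; vc=[10,26]
#14 0xd3→b26/s2 VC-HIT; vc=[10,6]

MISSES = 4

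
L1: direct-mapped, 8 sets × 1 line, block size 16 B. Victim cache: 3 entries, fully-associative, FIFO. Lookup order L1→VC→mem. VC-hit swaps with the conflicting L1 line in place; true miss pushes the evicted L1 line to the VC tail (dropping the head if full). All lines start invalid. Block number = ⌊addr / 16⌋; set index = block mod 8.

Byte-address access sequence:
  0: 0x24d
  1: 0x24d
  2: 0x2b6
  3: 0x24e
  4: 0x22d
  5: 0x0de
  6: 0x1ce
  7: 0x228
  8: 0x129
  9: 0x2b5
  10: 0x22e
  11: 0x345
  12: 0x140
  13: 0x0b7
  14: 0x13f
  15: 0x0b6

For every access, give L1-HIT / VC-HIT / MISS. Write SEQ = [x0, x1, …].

SEQ = [MISS, L1-HIT, MISS, L1-HIT, MISS, MISS, MISS, L1-HIT, MISS, L1-HIT, VC-HIT, MISS, MISS, MISS, MISS, VC-HIT]

#0 0x24d→b36/s4 MISS; vc=[]
#1 0x24d→b36/s4 L1-HIT; vc=[]
#2 0x2b6→b43/s3 MISS; vc=[]
#3 0x24e→b36/s4 L1-HIT; vc=[]
#4 0x22d→b34/s2 MISS; vc=[]
#5 0xde→b13/s5 MISS; vc=[]
#6 0x1ce→b28/s4 MISS; vc=[36]
#7 0x228→b34/s2 L1-HIT; vc=[36]
#8 0x129→b18/s2 MISS; vc=[36,34]
#9 0x2b5→b43/s3 L1-HIT; vc=[36,34]
#10 0x22e→b34/s2 VC-HIT; vc=[36,18]
#11 0x345→b52/s4 MISS; vc=[36,18,28]
#12 0x140→b20/s4 MISS; vc=[18,28,52]
#13 0xb7→b11/s3 MISS; vc=[28,52,43]
#14 0x13f→b19/s3 MISS; vc=[52,43,11]
#15 0xb6→b11/s3 VC-HIT; vc=[52,43,19]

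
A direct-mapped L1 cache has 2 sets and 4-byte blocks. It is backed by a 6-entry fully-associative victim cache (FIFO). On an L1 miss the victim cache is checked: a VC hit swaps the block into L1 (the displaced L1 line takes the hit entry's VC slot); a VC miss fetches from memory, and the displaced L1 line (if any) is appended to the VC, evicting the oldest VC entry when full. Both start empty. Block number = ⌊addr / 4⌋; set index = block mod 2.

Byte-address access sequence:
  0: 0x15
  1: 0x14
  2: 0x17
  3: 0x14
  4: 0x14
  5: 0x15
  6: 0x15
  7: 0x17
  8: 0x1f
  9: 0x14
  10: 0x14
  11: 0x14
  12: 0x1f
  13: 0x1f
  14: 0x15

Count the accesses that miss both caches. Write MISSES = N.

#0 0x15→b5/s1 MISS; vc=[]
#1 0x14→b5/s1 L1-HIT; vc=[]
#2 0x17→b5/s1 L1-HIT; vc=[]
#3 0x14→b5/s1 L1-HIT; vc=[]
#4 0x14→b5/s1 L1-HIT; vc=[]
#5 0x15→b5/s1 L1-HIT; vc=[]
#6 0x15→b5/s1 L1-HIT; vc=[]
#7 0x17→b5/s1 L1-HIT; vc=[]
#8 0x1f→b7/s1 MISS; vc=[5]
#9 0x14→b5/s1 VC-HIT; vc=[7]
#10 0x14→b5/s1 L1-HIT; vc=[7]
#11 0x14→b5/s1 L1-HIT; vc=[7]
#12 0x1f→b7/s1 VC-HIT; vc=[5]
#13 0x1f→b7/s1 L1-HIT; vc=[5]
#14 0x15→b5/s1 VC-HIT; vc=[7]

MISSES = 2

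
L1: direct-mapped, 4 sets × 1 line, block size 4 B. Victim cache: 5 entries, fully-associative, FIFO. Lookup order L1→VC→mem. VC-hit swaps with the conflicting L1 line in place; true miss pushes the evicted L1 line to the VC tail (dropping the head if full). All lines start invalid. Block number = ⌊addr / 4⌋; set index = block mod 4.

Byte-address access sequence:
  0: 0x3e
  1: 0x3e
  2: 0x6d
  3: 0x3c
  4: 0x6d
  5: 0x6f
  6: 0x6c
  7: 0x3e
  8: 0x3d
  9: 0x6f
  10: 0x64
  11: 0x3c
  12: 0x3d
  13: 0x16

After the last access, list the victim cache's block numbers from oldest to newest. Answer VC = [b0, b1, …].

0: 0x3e (blk 15, set 3) → MISS  vc=[]
1: 0x3e (blk 15, set 3) → L1-HIT  vc=[]
2: 0x6d (blk 27, set 3) → MISS  vc=[15]
3: 0x3c (blk 15, set 3) → VC-HIT  vc=[27]
4: 0x6d (blk 27, set 3) → VC-HIT  vc=[15]
5: 0x6f (blk 27, set 3) → L1-HIT  vc=[15]
6: 0x6c (blk 27, set 3) → L1-HIT  vc=[15]
7: 0x3e (blk 15, set 3) → VC-HIT  vc=[27]
8: 0x3d (blk 15, set 3) → L1-HIT  vc=[27]
9: 0x6f (blk 27, set 3) → VC-HIT  vc=[15]
10: 0x64 (blk 25, set 1) → MISS  vc=[15]
11: 0x3c (blk 15, set 3) → VC-HIT  vc=[27]
12: 0x3d (blk 15, set 3) → L1-HIT  vc=[27]
13: 0x16 (blk 5, set 1) → MISS  vc=[27, 25]

VC = [27, 25]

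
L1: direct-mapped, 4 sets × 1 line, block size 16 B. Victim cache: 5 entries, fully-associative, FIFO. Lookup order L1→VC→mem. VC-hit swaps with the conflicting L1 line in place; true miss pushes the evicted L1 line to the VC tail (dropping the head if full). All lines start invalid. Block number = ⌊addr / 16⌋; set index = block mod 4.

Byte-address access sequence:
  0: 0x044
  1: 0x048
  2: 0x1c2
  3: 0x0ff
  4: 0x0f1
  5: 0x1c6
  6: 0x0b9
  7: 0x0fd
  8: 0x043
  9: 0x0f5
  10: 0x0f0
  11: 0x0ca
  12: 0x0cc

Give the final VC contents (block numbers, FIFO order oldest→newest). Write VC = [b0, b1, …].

VC = [28, 11, 4]

  [0] addr=0x44 blk=4 s=0: MISS | VC []
  [1] addr=0x48 blk=4 s=0: L1-HIT | VC []
  [2] addr=0x1c2 blk=28 s=0: MISS | VC [4]
  [3] addr=0xff blk=15 s=3: MISS | VC [4]
  [4] addr=0xf1 blk=15 s=3: L1-HIT | VC [4]
  [5] addr=0x1c6 blk=28 s=0: L1-HIT | VC [4]
  [6] addr=0xb9 blk=11 s=3: MISS | VC [4, 15]
  [7] addr=0xfd blk=15 s=3: VC-HIT | VC [4, 11]
  [8] addr=0x43 blk=4 s=0: VC-HIT | VC [28, 11]
  [9] addr=0xf5 blk=15 s=3: L1-HIT | VC [28, 11]
  [10] addr=0xf0 blk=15 s=3: L1-HIT | VC [28, 11]
  [11] addr=0xca blk=12 s=0: MISS | VC [28, 11, 4]
  [12] addr=0xcc blk=12 s=0: L1-HIT | VC [28, 11, 4]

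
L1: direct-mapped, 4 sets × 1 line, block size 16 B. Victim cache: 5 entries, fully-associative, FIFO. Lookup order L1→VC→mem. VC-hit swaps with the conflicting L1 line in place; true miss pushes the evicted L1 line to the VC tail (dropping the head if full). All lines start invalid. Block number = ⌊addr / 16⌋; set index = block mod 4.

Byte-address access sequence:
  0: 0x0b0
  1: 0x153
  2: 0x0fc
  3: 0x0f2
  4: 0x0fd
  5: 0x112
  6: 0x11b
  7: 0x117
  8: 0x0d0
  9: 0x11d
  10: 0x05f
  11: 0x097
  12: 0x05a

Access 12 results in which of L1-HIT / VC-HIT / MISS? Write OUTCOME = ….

#0 0xb0→b11/s3 MISS; vc=[]
#1 0x153→b21/s1 MISS; vc=[]
#2 0xfc→b15/s3 MISS; vc=[11]
#3 0xf2→b15/s3 L1-HIT; vc=[11]
#4 0xfd→b15/s3 L1-HIT; vc=[11]
#5 0x112→b17/s1 MISS; vc=[11,21]
#6 0x11b→b17/s1 L1-HIT; vc=[11,21]
#7 0x117→b17/s1 L1-HIT; vc=[11,21]
#8 0xd0→b13/s1 MISS; vc=[11,21,17]
#9 0x11d→b17/s1 VC-HIT; vc=[11,21,13]
#10 0x5f→b5/s1 MISS; vc=[11,21,13,17]
#11 0x97→b9/s1 MISS; vc=[11,21,13,17,5]
#12 0x5a→b5/s1 VC-HIT; vc=[11,21,13,17,9]

OUTCOME = VC-HIT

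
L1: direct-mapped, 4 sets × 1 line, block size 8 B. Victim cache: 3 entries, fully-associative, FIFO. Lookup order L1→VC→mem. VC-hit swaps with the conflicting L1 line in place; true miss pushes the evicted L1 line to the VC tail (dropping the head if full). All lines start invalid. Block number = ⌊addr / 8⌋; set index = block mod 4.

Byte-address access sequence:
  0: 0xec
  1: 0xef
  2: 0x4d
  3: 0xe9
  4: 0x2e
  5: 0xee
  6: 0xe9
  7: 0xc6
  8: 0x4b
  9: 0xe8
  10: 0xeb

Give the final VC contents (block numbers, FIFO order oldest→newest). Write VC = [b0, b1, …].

0: 0xec (blk 29, set 1) → MISS  vc=[]
1: 0xef (blk 29, set 1) → L1-HIT  vc=[]
2: 0x4d (blk 9, set 1) → MISS  vc=[29]
3: 0xe9 (blk 29, set 1) → VC-HIT  vc=[9]
4: 0x2e (blk 5, set 1) → MISS  vc=[9, 29]
5: 0xee (blk 29, set 1) → VC-HIT  vc=[9, 5]
6: 0xe9 (blk 29, set 1) → L1-HIT  vc=[9, 5]
7: 0xc6 (blk 24, set 0) → MISS  vc=[9, 5]
8: 0x4b (blk 9, set 1) → VC-HIT  vc=[29, 5]
9: 0xe8 (blk 29, set 1) → VC-HIT  vc=[9, 5]
10: 0xeb (blk 29, set 1) → L1-HIT  vc=[9, 5]

VC = [9, 5]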